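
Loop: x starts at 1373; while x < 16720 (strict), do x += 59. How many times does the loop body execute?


Step 1: x goes from 1373 toward 16720 by 59; the body runs while x<16720, so iterations = ceil((bound-start)/step)
Step 2: Distance=15347
Step 3: ceil(15347/59)=261

261


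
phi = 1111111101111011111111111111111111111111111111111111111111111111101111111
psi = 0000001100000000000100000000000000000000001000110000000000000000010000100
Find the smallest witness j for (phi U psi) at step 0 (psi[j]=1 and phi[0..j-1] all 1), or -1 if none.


(phi U psi) at 0: need smallest j with psi[j]=1 and phi[i]=1 for all i in [0,j).
Scan from step 0:
  step 0: phi=1, psi=0 -> continue
  step 1: phi=1, psi=0 -> continue
  step 2: phi=1, psi=0 -> continue
  step 3: phi=1, psi=0 -> continue
  step 6: psi=1 and phi held for [0,6) -> witness found
Witness step = 6

6


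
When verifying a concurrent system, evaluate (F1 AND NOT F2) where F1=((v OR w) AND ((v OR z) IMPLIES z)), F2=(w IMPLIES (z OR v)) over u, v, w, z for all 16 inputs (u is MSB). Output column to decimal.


F1 = ((v OR w) AND ((v OR z) IMPLIES z))
F2 = (w IMPLIES (z OR v))
Counterexample to F1=>F2 is where F1=1 and F2=0.
Evaluate each row (bits = u,v,w,z, MSB first):
  row 0 [0000]: F1=0 F2=1 -> F1&~F2 -> 0
  row 1 [0001]: F1=0 F2=1 -> F1&~F2 -> 0
  row 2 [0010]: F1=1 F2=0 -> F1&~F2 -> 1
  row 3 [0011]: F1=1 F2=1 -> F1&~F2 -> 0
  row 4 [0100]: F1=0 F2=1 -> F1&~F2 -> 0
  row 5 [0101]: F1=1 F2=1 -> F1&~F2 -> 0
  row 6 [0110]: F1=0 F2=1 -> F1&~F2 -> 0
  row 7 [0111]: F1=1 F2=1 -> F1&~F2 -> 0
  row 8 [1000]: F1=0 F2=1 -> F1&~F2 -> 0
  row 9 [1001]: F1=0 F2=1 -> F1&~F2 -> 0
  row 10 [1010]: F1=1 F2=0 -> F1&~F2 -> 1
  row 11 [1011]: F1=1 F2=1 -> F1&~F2 -> 0
  row 12 [1100]: F1=0 F2=1 -> F1&~F2 -> 0
  row 13 [1101]: F1=1 F2=1 -> F1&~F2 -> 0
  row 14 [1110]: F1=0 F2=1 -> F1&~F2 -> 0
  row 15 [1111]: F1=1 F2=1 -> F1&~F2 -> 0
Full result column, 4 rows per line (u,v fixed per line; w,z runs 00..11 left to right):
  rows 0-3 [u,v=00]: 0010  = hex 2
  rows 4-7 [u,v=01]: 0000  = hex 0
  rows 8-11 [u,v=10]: 0010  = hex 2
  rows 12-15 [u,v=11]: 0000  = hex 0
Counterexample vector (row 0 .. row 15) = 0010000000100000
Output column grouped in 4s = 0010 0000 0010 0000 = 0x2020
Convert to decimal digit by digit (value = value*16 + digit):
  2 -> 2
  2*16 + 0 = 32
  32*16 + 2 = 514
  514*16 + 0 = 8224
Decimal = 8224

8224


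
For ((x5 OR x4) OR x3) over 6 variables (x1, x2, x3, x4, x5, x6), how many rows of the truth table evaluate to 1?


Formula: ((x5 OR x4) OR x3) over 6 vars (64 rows)
Evaluate each row (x1, x2, x3, x4, x5, x6 as bits, MSB first):
  row 0 [000000]: ((0 OR 0) OR 0) -> 0
  row 1 [000001]: ((0 OR 0) OR 0) -> 0
  row 2 [000010]: ((1 OR 0) OR 0) -> 1
  row 3 [000011]: ((1 OR 0) OR 0) -> 1
  row 4 [000100]: ((0 OR 1) OR 0) -> 1
  (every remaining row is evaluated the same way; all 64 results are listed next)
Full result column, 8 rows per line (x1,x2,x3 fixed per line; x4,x5,x6 runs 000..111 left to right):
  rows 0-7 [x1,x2,x3=000]: 00111111  (ones: 6)
  rows 8-15 [x1,x2,x3=001]: 11111111  (ones: 8)
  rows 16-23 [x1,x2,x3=010]: 00111111  (ones: 6)
  rows 24-31 [x1,x2,x3=011]: 11111111  (ones: 8)
  rows 32-39 [x1,x2,x3=100]: 00111111  (ones: 6)
  rows 40-47 [x1,x2,x3=101]: 11111111  (ones: 8)
  rows 48-55 [x1,x2,x3=110]: 00111111  (ones: 6)
  rows 56-63 [x1,x2,x3=111]: 11111111  (ones: 8)
Count of 1-rows = 6+8+6+8+6+8+6+8 = 56

56


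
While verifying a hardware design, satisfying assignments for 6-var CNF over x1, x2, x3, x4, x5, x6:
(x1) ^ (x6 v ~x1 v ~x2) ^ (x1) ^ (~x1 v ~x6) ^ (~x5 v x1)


CNF with 5 clauses over 6 vars (64 assignments).
An assignment satisfies CNF iff every clause has >=1 true literal.
Check each row (bits = x1,x2,x3,x4,x5,x6; clause T/F shown):
  row 0 [000000]: clauses=FTFTT -> 0
  row 1 [000001]: clauses=FTFTT -> 0
  row 2 [000010]: clauses=FTFTF -> 0
  row 3 [000011]: clauses=FTFTF -> 0
  row 4 [000100]: clauses=FTFTT -> 0
  (every remaining row is evaluated the same way; all 64 results are listed next)
Full result column, 8 rows per line (x1,x2,x3 fixed per line; x4,x5,x6 runs 000..111 left to right):
  rows 0-7 [x1,x2,x3=000]: 00000000  (ones: 0)
  rows 8-15 [x1,x2,x3=001]: 00000000  (ones: 0)
  rows 16-23 [x1,x2,x3=010]: 00000000  (ones: 0)
  rows 24-31 [x1,x2,x3=011]: 00000000  (ones: 0)
  rows 32-39 [x1,x2,x3=100]: 10101010  (ones: 4)
  rows 40-47 [x1,x2,x3=101]: 10101010  (ones: 4)
  rows 48-55 [x1,x2,x3=110]: 00000000  (ones: 0)
  rows 56-63 [x1,x2,x3=111]: 00000000  (ones: 0)
Satisfying assignments = 0+0+0+0+4+4+0+0 = 8

8


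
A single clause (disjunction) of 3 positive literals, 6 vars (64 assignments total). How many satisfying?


Step 1: Total=2^6=64
Step 2: Unsat when all 3 false: 2^3=8
Step 3: Sat=64-8=56

56


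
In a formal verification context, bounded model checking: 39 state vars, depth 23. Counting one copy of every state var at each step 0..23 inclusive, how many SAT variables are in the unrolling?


BMC unrolls to depth k, creating one copy of each state var for steps 0..k.
Step count = 23 + 1 = 24 (steps 0 through 23)
Vars per step = 39
Total = 39 * 24 = 936

936


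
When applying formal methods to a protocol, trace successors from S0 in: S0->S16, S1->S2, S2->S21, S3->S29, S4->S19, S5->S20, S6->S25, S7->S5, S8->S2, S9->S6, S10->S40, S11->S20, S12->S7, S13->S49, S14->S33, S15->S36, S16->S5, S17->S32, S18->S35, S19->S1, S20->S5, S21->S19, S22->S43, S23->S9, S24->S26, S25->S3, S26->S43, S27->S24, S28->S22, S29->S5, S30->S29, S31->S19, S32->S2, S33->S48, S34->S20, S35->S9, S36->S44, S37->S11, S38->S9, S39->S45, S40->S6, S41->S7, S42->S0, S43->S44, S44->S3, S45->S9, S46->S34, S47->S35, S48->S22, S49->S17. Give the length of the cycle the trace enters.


Trace from S0 until a state repeats:
  S0 -> S16 -> S5 -> S20 -> S5
S5 first seen at step 2, revisited at step 4.
Cycle length = 4 - 2 = 2

2


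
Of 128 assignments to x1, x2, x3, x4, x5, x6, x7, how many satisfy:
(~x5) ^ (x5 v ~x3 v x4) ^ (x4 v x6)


CNF with 3 clauses over 7 vars (128 assignments).
An assignment satisfies CNF iff every clause has >=1 true literal.
Check each row (bits = x1,x2,x3,x4,x5,x6,x7; clause T/F shown):
  row 0 [0000000]: clauses=TTF -> 0
  row 1 [0000001]: clauses=TTF -> 0
  row 2 [0000010]: clauses=TTT -> 1
  row 3 [0000011]: clauses=TTT -> 1
  row 4 [0000100]: clauses=FTF -> 0
  (every remaining row is evaluated the same way; all 128 results are listed next)
Full result column, 8 rows per line (x1,x2,x3,x4 fixed per line; x5,x6,x7 runs 000..111 left to right):
  rows 0-7 [x1,x2,x3,x4=0000]: 00110000  (ones: 2)
  rows 8-15 [x1,x2,x3,x4=0001]: 11110000  (ones: 4)
  rows 16-23 [x1,x2,x3,x4=0010]: 00000000  (ones: 0)
  rows 24-31 [x1,x2,x3,x4=0011]: 11110000  (ones: 4)
  rows 32-39 [x1,x2,x3,x4=0100]: 00110000  (ones: 2)
  rows 40-47 [x1,x2,x3,x4=0101]: 11110000  (ones: 4)
  rows 48-55 [x1,x2,x3,x4=0110]: 00000000  (ones: 0)
  rows 56-63 [x1,x2,x3,x4=0111]: 11110000  (ones: 4)
  rows 64-71 [x1,x2,x3,x4=1000]: 00110000  (ones: 2)
  rows 72-79 [x1,x2,x3,x4=1001]: 11110000  (ones: 4)
  rows 80-87 [x1,x2,x3,x4=1010]: 00000000  (ones: 0)
  rows 88-95 [x1,x2,x3,x4=1011]: 11110000  (ones: 4)
  rows 96-103 [x1,x2,x3,x4=1100]: 00110000  (ones: 2)
  rows 104-111 [x1,x2,x3,x4=1101]: 11110000  (ones: 4)
  rows 112-119 [x1,x2,x3,x4=1110]: 00000000  (ones: 0)
  rows 120-127 [x1,x2,x3,x4=1111]: 11110000  (ones: 4)
Satisfying assignments = 2+4+0+4+2+4+0+4+2+4+0+4+2+4+0+4 = 40

40


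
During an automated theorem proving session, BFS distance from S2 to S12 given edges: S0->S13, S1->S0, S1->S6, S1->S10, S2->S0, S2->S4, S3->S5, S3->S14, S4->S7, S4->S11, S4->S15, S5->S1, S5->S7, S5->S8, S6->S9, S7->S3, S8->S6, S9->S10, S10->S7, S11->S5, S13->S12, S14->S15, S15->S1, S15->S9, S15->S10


BFS layer-by-layer from S2:
  dist 0: {S2}
  dist 1: {S0, S4}
  dist 2: {S7, S11, S13, S15}
  dist 3: {S1, S3, S5, S9, S10, S12}
  -> S12 reached at distance 3
Shortest path length = 3

3


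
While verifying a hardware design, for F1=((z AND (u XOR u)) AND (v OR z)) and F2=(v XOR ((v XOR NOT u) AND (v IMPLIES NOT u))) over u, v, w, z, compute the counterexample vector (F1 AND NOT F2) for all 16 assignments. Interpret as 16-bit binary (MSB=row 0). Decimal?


F1 = ((z AND (u XOR u)) AND (v OR z))
F2 = (v XOR ((v XOR NOT u) AND (v IMPLIES NOT u)))
Counterexample to F1=>F2 is where F1=1 and F2=0.
Evaluate each row (bits = u,v,w,z, MSB first):
  row 0 [0000]: F1=0 F2=1 -> F1&~F2 -> 0
  row 1 [0001]: F1=0 F2=1 -> F1&~F2 -> 0
  row 2 [0010]: F1=0 F2=1 -> F1&~F2 -> 0
  row 3 [0011]: F1=0 F2=1 -> F1&~F2 -> 0
  row 4 [0100]: F1=0 F2=1 -> F1&~F2 -> 0
  row 5 [0101]: F1=0 F2=1 -> F1&~F2 -> 0
  row 6 [0110]: F1=0 F2=1 -> F1&~F2 -> 0
  row 7 [0111]: F1=0 F2=1 -> F1&~F2 -> 0
  row 8 [1000]: F1=0 F2=0 -> F1&~F2 -> 0
  row 9 [1001]: F1=0 F2=0 -> F1&~F2 -> 0
  row 10 [1010]: F1=0 F2=0 -> F1&~F2 -> 0
  row 11 [1011]: F1=0 F2=0 -> F1&~F2 -> 0
  row 12 [1100]: F1=0 F2=1 -> F1&~F2 -> 0
  row 13 [1101]: F1=0 F2=1 -> F1&~F2 -> 0
  row 14 [1110]: F1=0 F2=1 -> F1&~F2 -> 0
  row 15 [1111]: F1=0 F2=1 -> F1&~F2 -> 0
Full result column, 4 rows per line (u,v fixed per line; w,z runs 00..11 left to right):
  rows 0-3 [u,v=00]: 0000  = hex 0
  rows 4-7 [u,v=01]: 0000  = hex 0
  rows 8-11 [u,v=10]: 0000  = hex 0
  rows 12-15 [u,v=11]: 0000  = hex 0
Counterexample vector (row 0 .. row 15) = 0000000000000000
Output column grouped in 4s = 0000 0000 0000 0000 = 0x0000
Convert to decimal digit by digit (value = value*16 + digit):
  0 -> 0
  0*16 + 0 = 0
  0*16 + 0 = 0
  0*16 + 0 = 0
Decimal = 0

0


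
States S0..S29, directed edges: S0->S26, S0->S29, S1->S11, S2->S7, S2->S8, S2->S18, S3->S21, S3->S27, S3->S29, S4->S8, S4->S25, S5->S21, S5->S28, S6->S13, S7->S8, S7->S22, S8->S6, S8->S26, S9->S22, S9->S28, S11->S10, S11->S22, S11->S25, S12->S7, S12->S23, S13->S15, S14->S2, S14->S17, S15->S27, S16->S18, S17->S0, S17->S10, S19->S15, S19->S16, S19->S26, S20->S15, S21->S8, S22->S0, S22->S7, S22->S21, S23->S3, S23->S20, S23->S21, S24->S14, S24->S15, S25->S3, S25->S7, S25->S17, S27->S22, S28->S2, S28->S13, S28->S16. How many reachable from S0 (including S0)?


BFS from S0:
  layer 0: {S0}
  layer 1: {S26, S29}
Reachable set: {S0, S26, S29}
Count = 3

3


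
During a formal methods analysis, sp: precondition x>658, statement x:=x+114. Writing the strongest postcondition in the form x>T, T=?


Formula: sp(P, x:=E) = exists old_x. (x = E[old_x/x]) AND P[old_x/x] (old_x is the value of x before the assignment; eliminate old_x by solving x = E[old_x/x] for old_x)
Step 1: Precondition P: x>658, i.e. old_x > 658
Step 2: Assignment gives x = old_x + 114, so old_x = x - 114
Step 3: Substitute into P: x - 114 > 658
Step 4: Simplify: x > 658+114 = 772

772


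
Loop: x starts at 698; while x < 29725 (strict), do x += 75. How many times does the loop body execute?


Step 1: x goes from 698 toward 29725 by 75; the body runs while x<29725, so iterations = ceil((bound-start)/step)
Step 2: Distance=29027
Step 3: ceil(29027/75)=388

388


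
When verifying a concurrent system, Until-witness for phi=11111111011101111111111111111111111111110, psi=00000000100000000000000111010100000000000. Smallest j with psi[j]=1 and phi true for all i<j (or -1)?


(phi U psi) at 0: need smallest j with psi[j]=1 and phi[i]=1 for all i in [0,j).
Scan from step 0:
  step 0: phi=1, psi=0 -> continue
  step 1: phi=1, psi=0 -> continue
  step 2: phi=1, psi=0 -> continue
  step 3: phi=1, psi=0 -> continue
  step 8: psi=1 and phi held for [0,8) -> witness found
Witness step = 8

8


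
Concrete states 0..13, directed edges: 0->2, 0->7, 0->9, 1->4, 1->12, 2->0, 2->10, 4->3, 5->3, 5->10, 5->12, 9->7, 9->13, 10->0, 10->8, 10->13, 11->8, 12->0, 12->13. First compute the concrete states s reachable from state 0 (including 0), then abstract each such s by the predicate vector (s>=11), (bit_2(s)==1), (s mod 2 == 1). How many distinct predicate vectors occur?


BFS from 0:
Concrete reachable: {0, 2, 7, 8, 9, 10, 13}
Abstract via predicates (s>=11), (bit_2(s)==1), (s mod 2 == 1):
  (0,0,0) <- {0, 2, 8, 10}
  (0,0,1) <- {9}
  (0,1,1) <- {7}
  (1,1,1) <- {13}
Distinct abstract states = 4

4


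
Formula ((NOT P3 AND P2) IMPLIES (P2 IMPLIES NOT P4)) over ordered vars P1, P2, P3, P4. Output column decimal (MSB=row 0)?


Formula: ((NOT P3 AND P2) IMPLIES (P2 IMPLIES NOT P4)) over P1, P2, P3, P4 (16 rows)
Evaluate each row (bits = P1,P2,P3,P4, MSB first):
  row 0 [0000]: ((NOT 0 AND 0) IMPLIES (0 IMPLIES NOT 0)) -> 1
  row 1 [0001]: ((NOT 0 AND 0) IMPLIES (0 IMPLIES NOT 1)) -> 1
  row 2 [0010]: ((NOT 1 AND 0) IMPLIES (0 IMPLIES NOT 0)) -> 1
  row 3 [0011]: ((NOT 1 AND 0) IMPLIES (0 IMPLIES NOT 1)) -> 1
  row 4 [0100]: ((NOT 0 AND 1) IMPLIES (1 IMPLIES NOT 0)) -> 1
  row 5 [0101]: ((NOT 0 AND 1) IMPLIES (1 IMPLIES NOT 1)) -> 0
  row 6 [0110]: ((NOT 1 AND 1) IMPLIES (1 IMPLIES NOT 0)) -> 1
  row 7 [0111]: ((NOT 1 AND 1) IMPLIES (1 IMPLIES NOT 1)) -> 1
  row 8 [1000]: ((NOT 0 AND 0) IMPLIES (0 IMPLIES NOT 0)) -> 1
  row 9 [1001]: ((NOT 0 AND 0) IMPLIES (0 IMPLIES NOT 1)) -> 1
  row 10 [1010]: ((NOT 1 AND 0) IMPLIES (0 IMPLIES NOT 0)) -> 1
  row 11 [1011]: ((NOT 1 AND 0) IMPLIES (0 IMPLIES NOT 1)) -> 1
  row 12 [1100]: ((NOT 0 AND 1) IMPLIES (1 IMPLIES NOT 0)) -> 1
  row 13 [1101]: ((NOT 0 AND 1) IMPLIES (1 IMPLIES NOT 1)) -> 0
  row 14 [1110]: ((NOT 1 AND 1) IMPLIES (1 IMPLIES NOT 0)) -> 1
  row 15 [1111]: ((NOT 1 AND 1) IMPLIES (1 IMPLIES NOT 1)) -> 1
Full result column, 4 rows per line (P1,P2 fixed per line; P3,P4 runs 00..11 left to right):
  rows 0-3 [P1,P2=00]: 1111  = hex F
  rows 4-7 [P1,P2=01]: 1011  = hex B
  rows 8-11 [P1,P2=10]: 1111  = hex F
  rows 12-15 [P1,P2=11]: 1011  = hex B
Output column (row 0 .. row 15) = 1111101111111011
Output column grouped in 4s = 1111 1011 1111 1011 = 0xFBFB
Convert to decimal digit by digit (value = value*16 + digit):
  F -> 15
  15*16 + 11 (B) = 251
  251*16 + 15 (F) = 4031
  4031*16 + 11 (B) = 64507
Decimal = 64507

64507


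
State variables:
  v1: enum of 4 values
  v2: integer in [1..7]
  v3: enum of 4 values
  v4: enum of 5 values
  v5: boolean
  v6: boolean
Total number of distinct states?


State space = product of domain sizes of all variables.
Domain sizes:
  v1 (enum of 4 values): 4
  v2 (integer in [1..7]): 7
  v3 (enum of 4 values): 4
  v4 (enum of 5 values): 5
  v5 (boolean): 2
  v6 (boolean): 2
Product = 4 * 7 * 4 * 5 * 2 * 2 = 2240

2240


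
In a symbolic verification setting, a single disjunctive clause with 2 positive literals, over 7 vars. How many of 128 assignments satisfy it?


Step 1: Total=2^7=128
Step 2: Unsat when all 2 false: 2^5=32
Step 3: Sat=128-32=96

96


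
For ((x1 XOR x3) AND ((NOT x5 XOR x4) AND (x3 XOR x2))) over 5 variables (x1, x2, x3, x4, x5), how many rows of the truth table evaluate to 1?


Formula: ((x1 XOR x3) AND ((NOT x5 XOR x4) AND (x3 XOR x2))) over 5 vars (32 rows)
Evaluate each row (x1, x2, x3, x4, x5 as bits, MSB first):
  row 0 [00000]: ((0 XOR 0) AND ((NOT 0 XOR 0) AND (0 XOR 0))) -> 0
  row 1 [00001]: ((0 XOR 0) AND ((NOT 1 XOR 0) AND (0 XOR 0))) -> 0
  row 2 [00010]: ((0 XOR 0) AND ((NOT 0 XOR 1) AND (0 XOR 0))) -> 0
  row 3 [00011]: ((0 XOR 0) AND ((NOT 1 XOR 1) AND (0 XOR 0))) -> 0
  row 4 [00100]: ((0 XOR 1) AND ((NOT 0 XOR 0) AND (1 XOR 0))) -> 1
  row 5 [00101]: ((0 XOR 1) AND ((NOT 1 XOR 0) AND (1 XOR 0))) -> 0
  row 6 [00110]: ((0 XOR 1) AND ((NOT 0 XOR 1) AND (1 XOR 0))) -> 0
  row 7 [00111]: ((0 XOR 1) AND ((NOT 1 XOR 1) AND (1 XOR 0))) -> 1
  row 8 [01000]: ((0 XOR 0) AND ((NOT 0 XOR 0) AND (0 XOR 1))) -> 0
  row 9 [01001]: ((0 XOR 0) AND ((NOT 1 XOR 0) AND (0 XOR 1))) -> 0
  row 10 [01010]: ((0 XOR 0) AND ((NOT 0 XOR 1) AND (0 XOR 1))) -> 0
  row 11 [01011]: ((0 XOR 0) AND ((NOT 1 XOR 1) AND (0 XOR 1))) -> 0
  row 12 [01100]: ((0 XOR 1) AND ((NOT 0 XOR 0) AND (1 XOR 1))) -> 0
  row 13 [01101]: ((0 XOR 1) AND ((NOT 1 XOR 0) AND (1 XOR 1))) -> 0
  row 14 [01110]: ((0 XOR 1) AND ((NOT 0 XOR 1) AND (1 XOR 1))) -> 0
  row 15 [01111]: ((0 XOR 1) AND ((NOT 1 XOR 1) AND (1 XOR 1))) -> 0
  row 16 [10000]: ((1 XOR 0) AND ((NOT 0 XOR 0) AND (0 XOR 0))) -> 0
  row 17 [10001]: ((1 XOR 0) AND ((NOT 1 XOR 0) AND (0 XOR 0))) -> 0
  row 18 [10010]: ((1 XOR 0) AND ((NOT 0 XOR 1) AND (0 XOR 0))) -> 0
  row 19 [10011]: ((1 XOR 0) AND ((NOT 1 XOR 1) AND (0 XOR 0))) -> 0
  row 20 [10100]: ((1 XOR 1) AND ((NOT 0 XOR 0) AND (1 XOR 0))) -> 0
  row 21 [10101]: ((1 XOR 1) AND ((NOT 1 XOR 0) AND (1 XOR 0))) -> 0
  row 22 [10110]: ((1 XOR 1) AND ((NOT 0 XOR 1) AND (1 XOR 0))) -> 0
  row 23 [10111]: ((1 XOR 1) AND ((NOT 1 XOR 1) AND (1 XOR 0))) -> 0
  row 24 [11000]: ((1 XOR 0) AND ((NOT 0 XOR 0) AND (0 XOR 1))) -> 1
  row 25 [11001]: ((1 XOR 0) AND ((NOT 1 XOR 0) AND (0 XOR 1))) -> 0
  row 26 [11010]: ((1 XOR 0) AND ((NOT 0 XOR 1) AND (0 XOR 1))) -> 0
  row 27 [11011]: ((1 XOR 0) AND ((NOT 1 XOR 1) AND (0 XOR 1))) -> 1
  row 28 [11100]: ((1 XOR 1) AND ((NOT 0 XOR 0) AND (1 XOR 1))) -> 0
  row 29 [11101]: ((1 XOR 1) AND ((NOT 1 XOR 0) AND (1 XOR 1))) -> 0
  row 30 [11110]: ((1 XOR 1) AND ((NOT 0 XOR 1) AND (1 XOR 1))) -> 0
  row 31 [11111]: ((1 XOR 1) AND ((NOT 1 XOR 1) AND (1 XOR 1))) -> 0
Full result column, 8 rows per line (x1,x2 fixed per line; x3,x4,x5 runs 000..111 left to right):
  rows 0-7 [x1,x2=00]: 00001001  (ones: 2)
  rows 8-15 [x1,x2=01]: 00000000  (ones: 0)
  rows 16-23 [x1,x2=10]: 00000000  (ones: 0)
  rows 24-31 [x1,x2=11]: 10010000  (ones: 2)
Count of 1-rows = 2+0+0+2 = 4

4


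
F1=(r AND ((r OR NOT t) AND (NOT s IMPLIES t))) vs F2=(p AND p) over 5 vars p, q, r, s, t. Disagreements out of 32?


F1 = (r AND ((r OR NOT t) AND (NOT s IMPLIES t)))
F2 = (p AND p)
Evaluate both on each of 32 rows (bits = p,q,r,s,t):
  row 0 [00000]: F1=0 F2=0 -> 0
  row 1 [00001]: F1=0 F2=0 -> 0
  row 2 [00010]: F1=0 F2=0 -> 0
  row 3 [00011]: F1=0 F2=0 -> 0
  row 4 [00100]: F1=0 F2=0 -> 0
  row 5 [00101]: F1=1 F2=0 (differ) -> 1
  row 6 [00110]: F1=1 F2=0 (differ) -> 1
  row 7 [00111]: F1=1 F2=0 (differ) -> 1
  row 8 [01000]: F1=0 F2=0 -> 0
  row 9 [01001]: F1=0 F2=0 -> 0
  row 10 [01010]: F1=0 F2=0 -> 0
  row 11 [01011]: F1=0 F2=0 -> 0
  row 12 [01100]: F1=0 F2=0 -> 0
  row 13 [01101]: F1=1 F2=0 (differ) -> 1
  row 14 [01110]: F1=1 F2=0 (differ) -> 1
  row 15 [01111]: F1=1 F2=0 (differ) -> 1
  row 16 [10000]: F1=0 F2=1 (differ) -> 1
  row 17 [10001]: F1=0 F2=1 (differ) -> 1
  row 18 [10010]: F1=0 F2=1 (differ) -> 1
  row 19 [10011]: F1=0 F2=1 (differ) -> 1
  row 20 [10100]: F1=0 F2=1 (differ) -> 1
  row 21 [10101]: F1=1 F2=1 -> 0
  row 22 [10110]: F1=1 F2=1 -> 0
  row 23 [10111]: F1=1 F2=1 -> 0
  row 24 [11000]: F1=0 F2=1 (differ) -> 1
  row 25 [11001]: F1=0 F2=1 (differ) -> 1
  row 26 [11010]: F1=0 F2=1 (differ) -> 1
  row 27 [11011]: F1=0 F2=1 (differ) -> 1
  row 28 [11100]: F1=0 F2=1 (differ) -> 1
  row 29 [11101]: F1=1 F2=1 -> 0
  row 30 [11110]: F1=1 F2=1 -> 0
  row 31 [11111]: F1=1 F2=1 -> 0
Full result column, 8 rows per line (p,q fixed per line; r,s,t runs 000..111 left to right):
  rows 0-7 [p,q=00]: 00000111  (ones: 3)
  rows 8-15 [p,q=01]: 00000111  (ones: 3)
  rows 16-23 [p,q=10]: 11111000  (ones: 5)
  rows 24-31 [p,q=11]: 11111000  (ones: 5)
Disagreements = 3+3+5+5 = 16

16


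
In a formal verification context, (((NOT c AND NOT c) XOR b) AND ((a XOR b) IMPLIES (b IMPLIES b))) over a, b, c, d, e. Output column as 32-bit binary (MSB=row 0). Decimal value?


Formula: (((NOT c AND NOT c) XOR b) AND ((a XOR b) IMPLIES (b IMPLIES b))) over a, b, c, d, e (32 rows)
Evaluate each row (bits = a,b,c,d,e, MSB first):
  row 0 [00000]: (((NOT 0 AND NOT 0) XOR 0) AND ((0 XOR 0) IMPLIES (0 IMPLIES 0))) -> 1
  row 1 [00001]: (((NOT 0 AND NOT 0) XOR 0) AND ((0 XOR 0) IMPLIES (0 IMPLIES 0))) -> 1
  row 2 [00010]: (((NOT 0 AND NOT 0) XOR 0) AND ((0 XOR 0) IMPLIES (0 IMPLIES 0))) -> 1
  row 3 [00011]: (((NOT 0 AND NOT 0) XOR 0) AND ((0 XOR 0) IMPLIES (0 IMPLIES 0))) -> 1
  row 4 [00100]: (((NOT 1 AND NOT 1) XOR 0) AND ((0 XOR 0) IMPLIES (0 IMPLIES 0))) -> 0
  row 5 [00101]: (((NOT 1 AND NOT 1) XOR 0) AND ((0 XOR 0) IMPLIES (0 IMPLIES 0))) -> 0
  row 6 [00110]: (((NOT 1 AND NOT 1) XOR 0) AND ((0 XOR 0) IMPLIES (0 IMPLIES 0))) -> 0
  row 7 [00111]: (((NOT 1 AND NOT 1) XOR 0) AND ((0 XOR 0) IMPLIES (0 IMPLIES 0))) -> 0
  row 8 [01000]: (((NOT 0 AND NOT 0) XOR 1) AND ((0 XOR 1) IMPLIES (1 IMPLIES 1))) -> 0
  row 9 [01001]: (((NOT 0 AND NOT 0) XOR 1) AND ((0 XOR 1) IMPLIES (1 IMPLIES 1))) -> 0
  row 10 [01010]: (((NOT 0 AND NOT 0) XOR 1) AND ((0 XOR 1) IMPLIES (1 IMPLIES 1))) -> 0
  row 11 [01011]: (((NOT 0 AND NOT 0) XOR 1) AND ((0 XOR 1) IMPLIES (1 IMPLIES 1))) -> 0
  row 12 [01100]: (((NOT 1 AND NOT 1) XOR 1) AND ((0 XOR 1) IMPLIES (1 IMPLIES 1))) -> 1
  row 13 [01101]: (((NOT 1 AND NOT 1) XOR 1) AND ((0 XOR 1) IMPLIES (1 IMPLIES 1))) -> 1
  row 14 [01110]: (((NOT 1 AND NOT 1) XOR 1) AND ((0 XOR 1) IMPLIES (1 IMPLIES 1))) -> 1
  row 15 [01111]: (((NOT 1 AND NOT 1) XOR 1) AND ((0 XOR 1) IMPLIES (1 IMPLIES 1))) -> 1
  row 16 [10000]: (((NOT 0 AND NOT 0) XOR 0) AND ((1 XOR 0) IMPLIES (0 IMPLIES 0))) -> 1
  row 17 [10001]: (((NOT 0 AND NOT 0) XOR 0) AND ((1 XOR 0) IMPLIES (0 IMPLIES 0))) -> 1
  row 18 [10010]: (((NOT 0 AND NOT 0) XOR 0) AND ((1 XOR 0) IMPLIES (0 IMPLIES 0))) -> 1
  row 19 [10011]: (((NOT 0 AND NOT 0) XOR 0) AND ((1 XOR 0) IMPLIES (0 IMPLIES 0))) -> 1
  row 20 [10100]: (((NOT 1 AND NOT 1) XOR 0) AND ((1 XOR 0) IMPLIES (0 IMPLIES 0))) -> 0
  row 21 [10101]: (((NOT 1 AND NOT 1) XOR 0) AND ((1 XOR 0) IMPLIES (0 IMPLIES 0))) -> 0
  row 22 [10110]: (((NOT 1 AND NOT 1) XOR 0) AND ((1 XOR 0) IMPLIES (0 IMPLIES 0))) -> 0
  row 23 [10111]: (((NOT 1 AND NOT 1) XOR 0) AND ((1 XOR 0) IMPLIES (0 IMPLIES 0))) -> 0
  row 24 [11000]: (((NOT 0 AND NOT 0) XOR 1) AND ((1 XOR 1) IMPLIES (1 IMPLIES 1))) -> 0
  row 25 [11001]: (((NOT 0 AND NOT 0) XOR 1) AND ((1 XOR 1) IMPLIES (1 IMPLIES 1))) -> 0
  row 26 [11010]: (((NOT 0 AND NOT 0) XOR 1) AND ((1 XOR 1) IMPLIES (1 IMPLIES 1))) -> 0
  row 27 [11011]: (((NOT 0 AND NOT 0) XOR 1) AND ((1 XOR 1) IMPLIES (1 IMPLIES 1))) -> 0
  row 28 [11100]: (((NOT 1 AND NOT 1) XOR 1) AND ((1 XOR 1) IMPLIES (1 IMPLIES 1))) -> 1
  row 29 [11101]: (((NOT 1 AND NOT 1) XOR 1) AND ((1 XOR 1) IMPLIES (1 IMPLIES 1))) -> 1
  row 30 [11110]: (((NOT 1 AND NOT 1) XOR 1) AND ((1 XOR 1) IMPLIES (1 IMPLIES 1))) -> 1
  row 31 [11111]: (((NOT 1 AND NOT 1) XOR 1) AND ((1 XOR 1) IMPLIES (1 IMPLIES 1))) -> 1
Full result column, 4 rows per line (a,b,c fixed per line; d,e runs 00..11 left to right):
  rows 0-3 [a,b,c=000]: 1111  = hex F
  rows 4-7 [a,b,c=001]: 0000  = hex 0
  rows 8-11 [a,b,c=010]: 0000  = hex 0
  rows 12-15 [a,b,c=011]: 1111  = hex F
  rows 16-19 [a,b,c=100]: 1111  = hex F
  rows 20-23 [a,b,c=101]: 0000  = hex 0
  rows 24-27 [a,b,c=110]: 0000  = hex 0
  rows 28-31 [a,b,c=111]: 1111  = hex F
Output column (row 0 .. row 31) = 11110000000011111111000000001111
Output column grouped in 4s = 1111 0000 0000 1111 1111 0000 0000 1111 = 0xF00FF00F
Convert to decimal digit by digit (value = value*16 + digit):
  F -> 15
  15*16 + 0 = 240
  240*16 + 0 = 3840
  3840*16 + 15 (F) = 61455
  61455*16 + 15 (F) = 983295
  983295*16 + 0 = 15732720
  15732720*16 + 0 = 251723520
  251723520*16 + 15 (F) = 4027576335
Decimal = 4027576335

4027576335


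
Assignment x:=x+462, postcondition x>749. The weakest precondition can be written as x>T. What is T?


Formula: wp(x:=E, P) = P[E/x] (substitute E for x in postcondition)
Step 1: Postcondition: x>749
Step 2: Substitute x+462 for x: x+462>749
Step 3: Solve for x: x > 749-462 = 287

287


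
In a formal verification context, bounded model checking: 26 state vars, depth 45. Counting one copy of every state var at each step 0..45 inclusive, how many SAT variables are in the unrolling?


BMC unrolls to depth k, creating one copy of each state var for steps 0..k.
Step count = 45 + 1 = 46 (steps 0 through 45)
Vars per step = 26
Total = 26 * 46 = 1196

1196


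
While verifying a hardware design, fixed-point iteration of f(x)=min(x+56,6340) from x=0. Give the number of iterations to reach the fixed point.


Step 1: x=0, cap=6340, increment=56
Step 2: x grows by 56 each step until capped at 6340; fixed point is x=6340
Step 3: iterations = ceil(6340/56) = 114

114


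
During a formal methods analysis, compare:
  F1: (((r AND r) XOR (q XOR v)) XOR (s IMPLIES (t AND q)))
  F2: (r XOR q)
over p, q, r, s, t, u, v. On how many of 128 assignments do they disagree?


F1 = (((r AND r) XOR (q XOR v)) XOR (s IMPLIES (t AND q)))
F2 = (r XOR q)
Evaluate both on each of 128 rows (bits = p,q,r,s,t,u,v):
  row 0 [0000000]: F1=1 F2=0 (differ) -> 1
  row 1 [0000001]: F1=0 F2=0 -> 0
  row 2 [0000010]: F1=1 F2=0 (differ) -> 1
  row 3 [0000011]: F1=0 F2=0 -> 0
  row 4 [0000100]: F1=1 F2=0 (differ) -> 1
  (every remaining row is evaluated the same way; all 128 results are listed next)
Full result column, 8 rows per line (p,q,r,s fixed per line; t,u,v runs 000..111 left to right):
  rows 0-7 [p,q,r,s=0000]: 10101010  (ones: 4)
  rows 8-15 [p,q,r,s=0001]: 01010101  (ones: 4)
  rows 16-23 [p,q,r,s=0010]: 10101010  (ones: 4)
  rows 24-31 [p,q,r,s=0011]: 01010101  (ones: 4)
  rows 32-39 [p,q,r,s=0100]: 10101010  (ones: 4)
  rows 40-47 [p,q,r,s=0101]: 01011010  (ones: 4)
  rows 48-55 [p,q,r,s=0110]: 10101010  (ones: 4)
  rows 56-63 [p,q,r,s=0111]: 01011010  (ones: 4)
  rows 64-71 [p,q,r,s=1000]: 10101010  (ones: 4)
  rows 72-79 [p,q,r,s=1001]: 01010101  (ones: 4)
  rows 80-87 [p,q,r,s=1010]: 10101010  (ones: 4)
  rows 88-95 [p,q,r,s=1011]: 01010101  (ones: 4)
  rows 96-103 [p,q,r,s=1100]: 10101010  (ones: 4)
  rows 104-111 [p,q,r,s=1101]: 01011010  (ones: 4)
  rows 112-119 [p,q,r,s=1110]: 10101010  (ones: 4)
  rows 120-127 [p,q,r,s=1111]: 01011010  (ones: 4)
Disagreements = 4+4+4+4+4+4+4+4+4+4+4+4+4+4+4+4 = 64

64


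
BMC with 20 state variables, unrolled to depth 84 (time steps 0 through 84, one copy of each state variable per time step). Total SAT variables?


BMC unrolls to depth k, creating one copy of each state var for steps 0..k.
Step count = 84 + 1 = 85 (steps 0 through 84)
Vars per step = 20
Total = 20 * 85 = 1700

1700


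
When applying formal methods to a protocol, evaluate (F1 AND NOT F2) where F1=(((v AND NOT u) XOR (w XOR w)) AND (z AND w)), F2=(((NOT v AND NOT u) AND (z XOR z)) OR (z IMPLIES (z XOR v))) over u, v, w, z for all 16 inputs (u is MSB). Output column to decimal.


F1 = (((v AND NOT u) XOR (w XOR w)) AND (z AND w))
F2 = (((NOT v AND NOT u) AND (z XOR z)) OR (z IMPLIES (z XOR v)))
Counterexample to F1=>F2 is where F1=1 and F2=0.
Evaluate each row (bits = u,v,w,z, MSB first):
  row 0 [0000]: F1=0 F2=1 -> F1&~F2 -> 0
  row 1 [0001]: F1=0 F2=1 -> F1&~F2 -> 0
  row 2 [0010]: F1=0 F2=1 -> F1&~F2 -> 0
  row 3 [0011]: F1=0 F2=1 -> F1&~F2 -> 0
  row 4 [0100]: F1=0 F2=1 -> F1&~F2 -> 0
  row 5 [0101]: F1=0 F2=0 -> F1&~F2 -> 0
  row 6 [0110]: F1=0 F2=1 -> F1&~F2 -> 0
  row 7 [0111]: F1=1 F2=0 -> F1&~F2 -> 1
  row 8 [1000]: F1=0 F2=1 -> F1&~F2 -> 0
  row 9 [1001]: F1=0 F2=1 -> F1&~F2 -> 0
  row 10 [1010]: F1=0 F2=1 -> F1&~F2 -> 0
  row 11 [1011]: F1=0 F2=1 -> F1&~F2 -> 0
  row 12 [1100]: F1=0 F2=1 -> F1&~F2 -> 0
  row 13 [1101]: F1=0 F2=0 -> F1&~F2 -> 0
  row 14 [1110]: F1=0 F2=1 -> F1&~F2 -> 0
  row 15 [1111]: F1=0 F2=0 -> F1&~F2 -> 0
Full result column, 4 rows per line (u,v fixed per line; w,z runs 00..11 left to right):
  rows 0-3 [u,v=00]: 0000  = hex 0
  rows 4-7 [u,v=01]: 0001  = hex 1
  rows 8-11 [u,v=10]: 0000  = hex 0
  rows 12-15 [u,v=11]: 0000  = hex 0
Counterexample vector (row 0 .. row 15) = 0000000100000000
Output column grouped in 4s = 0000 0001 0000 0000 = 0x0100
Convert to decimal digit by digit (value = value*16 + digit):
  0 -> 0
  0*16 + 1 = 1
  1*16 + 0 = 16
  16*16 + 0 = 256
Decimal = 256

256


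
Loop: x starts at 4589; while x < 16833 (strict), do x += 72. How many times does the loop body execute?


Step 1: x goes from 4589 toward 16833 by 72; the body runs while x<16833, so iterations = ceil((bound-start)/step)
Step 2: Distance=12244
Step 3: ceil(12244/72)=171

171


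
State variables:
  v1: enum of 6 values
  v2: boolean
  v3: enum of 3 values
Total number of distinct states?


State space = product of domain sizes of all variables.
Domain sizes:
  v1 (enum of 6 values): 6
  v2 (boolean): 2
  v3 (enum of 3 values): 3
Product = 6 * 2 * 3 = 36

36


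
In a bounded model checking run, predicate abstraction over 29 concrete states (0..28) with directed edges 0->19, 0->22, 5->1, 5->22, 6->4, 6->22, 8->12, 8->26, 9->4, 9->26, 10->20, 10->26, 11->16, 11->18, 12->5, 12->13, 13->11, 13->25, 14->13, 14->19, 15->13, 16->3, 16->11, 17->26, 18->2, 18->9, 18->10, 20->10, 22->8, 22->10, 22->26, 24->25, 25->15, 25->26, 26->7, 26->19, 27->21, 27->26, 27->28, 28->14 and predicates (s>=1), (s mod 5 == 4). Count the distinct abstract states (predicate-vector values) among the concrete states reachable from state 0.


BFS from 0:
Concrete reachable: {0, 1, 2, 3, 4, 5, 7, 8, 9, 10, 11, 12, 13, 15, 16, 18, 19, 20, 22, 25, 26}
Abstract via predicates (s>=1), (s mod 5 == 4):
  (0,0) <- {0}
  (1,0) <- {1, 2, 3, 5, 7, 8, 10, 11, 12, 13, 15, 16, 18, 20, 22, 25, 26}
  (1,1) <- {4, 9, 19}
Distinct abstract states = 3

3


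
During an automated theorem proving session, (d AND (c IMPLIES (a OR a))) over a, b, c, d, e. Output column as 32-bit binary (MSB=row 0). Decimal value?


Formula: (d AND (c IMPLIES (a OR a))) over a, b, c, d, e (32 rows)
Evaluate each row (bits = a,b,c,d,e, MSB first):
  row 0 [00000]: (0 AND (0 IMPLIES (0 OR 0))) -> 0
  row 1 [00001]: (0 AND (0 IMPLIES (0 OR 0))) -> 0
  row 2 [00010]: (1 AND (0 IMPLIES (0 OR 0))) -> 1
  row 3 [00011]: (1 AND (0 IMPLIES (0 OR 0))) -> 1
  row 4 [00100]: (0 AND (1 IMPLIES (0 OR 0))) -> 0
  row 5 [00101]: (0 AND (1 IMPLIES (0 OR 0))) -> 0
  row 6 [00110]: (1 AND (1 IMPLIES (0 OR 0))) -> 0
  row 7 [00111]: (1 AND (1 IMPLIES (0 OR 0))) -> 0
  row 8 [01000]: (0 AND (0 IMPLIES (0 OR 0))) -> 0
  row 9 [01001]: (0 AND (0 IMPLIES (0 OR 0))) -> 0
  row 10 [01010]: (1 AND (0 IMPLIES (0 OR 0))) -> 1
  row 11 [01011]: (1 AND (0 IMPLIES (0 OR 0))) -> 1
  row 12 [01100]: (0 AND (1 IMPLIES (0 OR 0))) -> 0
  row 13 [01101]: (0 AND (1 IMPLIES (0 OR 0))) -> 0
  row 14 [01110]: (1 AND (1 IMPLIES (0 OR 0))) -> 0
  row 15 [01111]: (1 AND (1 IMPLIES (0 OR 0))) -> 0
  row 16 [10000]: (0 AND (0 IMPLIES (1 OR 1))) -> 0
  row 17 [10001]: (0 AND (0 IMPLIES (1 OR 1))) -> 0
  row 18 [10010]: (1 AND (0 IMPLIES (1 OR 1))) -> 1
  row 19 [10011]: (1 AND (0 IMPLIES (1 OR 1))) -> 1
  row 20 [10100]: (0 AND (1 IMPLIES (1 OR 1))) -> 0
  row 21 [10101]: (0 AND (1 IMPLIES (1 OR 1))) -> 0
  row 22 [10110]: (1 AND (1 IMPLIES (1 OR 1))) -> 1
  row 23 [10111]: (1 AND (1 IMPLIES (1 OR 1))) -> 1
  row 24 [11000]: (0 AND (0 IMPLIES (1 OR 1))) -> 0
  row 25 [11001]: (0 AND (0 IMPLIES (1 OR 1))) -> 0
  row 26 [11010]: (1 AND (0 IMPLIES (1 OR 1))) -> 1
  row 27 [11011]: (1 AND (0 IMPLIES (1 OR 1))) -> 1
  row 28 [11100]: (0 AND (1 IMPLIES (1 OR 1))) -> 0
  row 29 [11101]: (0 AND (1 IMPLIES (1 OR 1))) -> 0
  row 30 [11110]: (1 AND (1 IMPLIES (1 OR 1))) -> 1
  row 31 [11111]: (1 AND (1 IMPLIES (1 OR 1))) -> 1
Full result column, 4 rows per line (a,b,c fixed per line; d,e runs 00..11 left to right):
  rows 0-3 [a,b,c=000]: 0011  = hex 3
  rows 4-7 [a,b,c=001]: 0000  = hex 0
  rows 8-11 [a,b,c=010]: 0011  = hex 3
  rows 12-15 [a,b,c=011]: 0000  = hex 0
  rows 16-19 [a,b,c=100]: 0011  = hex 3
  rows 20-23 [a,b,c=101]: 0011  = hex 3
  rows 24-27 [a,b,c=110]: 0011  = hex 3
  rows 28-31 [a,b,c=111]: 0011  = hex 3
Output column (row 0 .. row 31) = 00110000001100000011001100110011
Output column grouped in 4s = 0011 0000 0011 0000 0011 0011 0011 0011 = 0x30303333
Convert to decimal digit by digit (value = value*16 + digit):
  3 -> 3
  3*16 + 0 = 48
  48*16 + 3 = 771
  771*16 + 0 = 12336
  12336*16 + 3 = 197379
  197379*16 + 3 = 3158067
  3158067*16 + 3 = 50529075
  50529075*16 + 3 = 808465203
Decimal = 808465203

808465203


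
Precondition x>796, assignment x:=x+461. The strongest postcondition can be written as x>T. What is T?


Formula: sp(P, x:=E) = exists old_x. (x = E[old_x/x]) AND P[old_x/x] (old_x is the value of x before the assignment; eliminate old_x by solving x = E[old_x/x] for old_x)
Step 1: Precondition P: x>796, i.e. old_x > 796
Step 2: Assignment gives x = old_x + 461, so old_x = x - 461
Step 3: Substitute into P: x - 461 > 796
Step 4: Simplify: x > 796+461 = 1257

1257


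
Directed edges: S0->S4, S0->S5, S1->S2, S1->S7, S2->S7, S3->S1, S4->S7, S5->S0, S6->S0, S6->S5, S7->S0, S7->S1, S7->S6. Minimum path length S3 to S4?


BFS layer-by-layer from S3:
  dist 0: {S3}
  dist 1: {S1}
  dist 2: {S2, S7}
  dist 3: {S0, S6}
  dist 4: {S4, S5}
  -> S4 reached at distance 4
Shortest path length = 4

4


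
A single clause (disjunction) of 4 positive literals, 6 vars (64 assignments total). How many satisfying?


Step 1: Total=2^6=64
Step 2: Unsat when all 4 false: 2^2=4
Step 3: Sat=64-4=60

60


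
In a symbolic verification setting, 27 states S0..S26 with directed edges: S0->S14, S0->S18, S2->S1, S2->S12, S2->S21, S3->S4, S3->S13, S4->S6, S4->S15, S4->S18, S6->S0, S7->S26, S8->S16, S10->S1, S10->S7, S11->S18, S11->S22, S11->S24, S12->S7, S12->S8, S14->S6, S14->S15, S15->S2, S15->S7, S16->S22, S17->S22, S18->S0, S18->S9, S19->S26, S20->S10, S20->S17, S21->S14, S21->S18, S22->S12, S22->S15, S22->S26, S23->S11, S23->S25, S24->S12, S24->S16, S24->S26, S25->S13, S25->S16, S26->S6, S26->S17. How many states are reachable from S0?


BFS from S0:
  layer 0: {S0}
  layer 1: {S14, S18}
  layer 2: {S6, S9, S15}
  layer 3: {S2, S7}
  layer 4: {S1, S12, S21, S26}
  layer 5: {S8, S17}
  layer 6: {S16, S22}
Reachable set: {S0, S1, S2, S6, S7, S8, S9, S12, S14, S15, S16, S17, S18, S21, S22, S26}
Count = 16

16


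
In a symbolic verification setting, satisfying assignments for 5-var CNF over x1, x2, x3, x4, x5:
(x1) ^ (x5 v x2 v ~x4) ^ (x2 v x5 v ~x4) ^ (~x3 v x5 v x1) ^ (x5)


CNF with 5 clauses over 5 vars (32 assignments).
An assignment satisfies CNF iff every clause has >=1 true literal.
Check each row (bits = x1,x2,x3,x4,x5; clause T/F shown):
  row 0 [00000]: clauses=FTTTF -> 0
  row 1 [00001]: clauses=FTTTT -> 0
  row 2 [00010]: clauses=FFFTF -> 0
  row 3 [00011]: clauses=FTTTT -> 0
  row 4 [00100]: clauses=FTTFF -> 0
  row 5 [00101]: clauses=FTTTT -> 0
  row 6 [00110]: clauses=FFFFF -> 0
  row 7 [00111]: clauses=FTTTT -> 0
  row 8 [01000]: clauses=FTTTF -> 0
  row 9 [01001]: clauses=FTTTT -> 0
  row 10 [01010]: clauses=FTTTF -> 0
  row 11 [01011]: clauses=FTTTT -> 0
  row 12 [01100]: clauses=FTTFF -> 0
  row 13 [01101]: clauses=FTTTT -> 0
  row 14 [01110]: clauses=FTTFF -> 0
  row 15 [01111]: clauses=FTTTT -> 0
  row 16 [10000]: clauses=TTTTF -> 0
  row 17 [10001]: clauses=TTTTT -> 1
  row 18 [10010]: clauses=TFFTF -> 0
  row 19 [10011]: clauses=TTTTT -> 1
  row 20 [10100]: clauses=TTTTF -> 0
  row 21 [10101]: clauses=TTTTT -> 1
  row 22 [10110]: clauses=TFFTF -> 0
  row 23 [10111]: clauses=TTTTT -> 1
  row 24 [11000]: clauses=TTTTF -> 0
  row 25 [11001]: clauses=TTTTT -> 1
  row 26 [11010]: clauses=TTTTF -> 0
  row 27 [11011]: clauses=TTTTT -> 1
  row 28 [11100]: clauses=TTTTF -> 0
  row 29 [11101]: clauses=TTTTT -> 1
  row 30 [11110]: clauses=TTTTF -> 0
  row 31 [11111]: clauses=TTTTT -> 1
Full result column, 8 rows per line (x1,x2 fixed per line; x3,x4,x5 runs 000..111 left to right):
  rows 0-7 [x1,x2=00]: 00000000  (ones: 0)
  rows 8-15 [x1,x2=01]: 00000000  (ones: 0)
  rows 16-23 [x1,x2=10]: 01010101  (ones: 4)
  rows 24-31 [x1,x2=11]: 01010101  (ones: 4)
Satisfying assignments = 0+0+4+4 = 8

8


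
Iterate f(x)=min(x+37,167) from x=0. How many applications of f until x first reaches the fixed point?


Step 1: x=0, cap=167, increment=37
Step 2: x grows by 37 each step until capped at 167; fixed point is x=167
Step 3: iterations = ceil(167/37) = 5

5


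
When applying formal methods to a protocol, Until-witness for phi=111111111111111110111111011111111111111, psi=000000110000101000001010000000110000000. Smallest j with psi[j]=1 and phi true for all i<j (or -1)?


(phi U psi) at 0: need smallest j with psi[j]=1 and phi[i]=1 for all i in [0,j).
Scan from step 0:
  step 0: phi=1, psi=0 -> continue
  step 1: phi=1, psi=0 -> continue
  step 2: phi=1, psi=0 -> continue
  step 3: phi=1, psi=0 -> continue
  step 6: psi=1 and phi held for [0,6) -> witness found
Witness step = 6

6


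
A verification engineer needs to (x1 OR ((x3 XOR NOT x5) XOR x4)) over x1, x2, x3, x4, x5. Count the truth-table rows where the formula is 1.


Formula: (x1 OR ((x3 XOR NOT x5) XOR x4)) over 5 vars (32 rows)
Evaluate each row (x1, x2, x3, x4, x5 as bits, MSB first):
  row 0 [00000]: (0 OR ((0 XOR NOT 0) XOR 0)) -> 1
  row 1 [00001]: (0 OR ((0 XOR NOT 1) XOR 0)) -> 0
  row 2 [00010]: (0 OR ((0 XOR NOT 0) XOR 1)) -> 0
  row 3 [00011]: (0 OR ((0 XOR NOT 1) XOR 1)) -> 1
  row 4 [00100]: (0 OR ((1 XOR NOT 0) XOR 0)) -> 0
  row 5 [00101]: (0 OR ((1 XOR NOT 1) XOR 0)) -> 1
  row 6 [00110]: (0 OR ((1 XOR NOT 0) XOR 1)) -> 1
  row 7 [00111]: (0 OR ((1 XOR NOT 1) XOR 1)) -> 0
  row 8 [01000]: (0 OR ((0 XOR NOT 0) XOR 0)) -> 1
  row 9 [01001]: (0 OR ((0 XOR NOT 1) XOR 0)) -> 0
  row 10 [01010]: (0 OR ((0 XOR NOT 0) XOR 1)) -> 0
  row 11 [01011]: (0 OR ((0 XOR NOT 1) XOR 1)) -> 1
  row 12 [01100]: (0 OR ((1 XOR NOT 0) XOR 0)) -> 0
  row 13 [01101]: (0 OR ((1 XOR NOT 1) XOR 0)) -> 1
  row 14 [01110]: (0 OR ((1 XOR NOT 0) XOR 1)) -> 1
  row 15 [01111]: (0 OR ((1 XOR NOT 1) XOR 1)) -> 0
  row 16 [10000]: (1 OR ((0 XOR NOT 0) XOR 0)) -> 1
  row 17 [10001]: (1 OR ((0 XOR NOT 1) XOR 0)) -> 1
  row 18 [10010]: (1 OR ((0 XOR NOT 0) XOR 1)) -> 1
  row 19 [10011]: (1 OR ((0 XOR NOT 1) XOR 1)) -> 1
  row 20 [10100]: (1 OR ((1 XOR NOT 0) XOR 0)) -> 1
  row 21 [10101]: (1 OR ((1 XOR NOT 1) XOR 0)) -> 1
  row 22 [10110]: (1 OR ((1 XOR NOT 0) XOR 1)) -> 1
  row 23 [10111]: (1 OR ((1 XOR NOT 1) XOR 1)) -> 1
  row 24 [11000]: (1 OR ((0 XOR NOT 0) XOR 0)) -> 1
  row 25 [11001]: (1 OR ((0 XOR NOT 1) XOR 0)) -> 1
  row 26 [11010]: (1 OR ((0 XOR NOT 0) XOR 1)) -> 1
  row 27 [11011]: (1 OR ((0 XOR NOT 1) XOR 1)) -> 1
  row 28 [11100]: (1 OR ((1 XOR NOT 0) XOR 0)) -> 1
  row 29 [11101]: (1 OR ((1 XOR NOT 1) XOR 0)) -> 1
  row 30 [11110]: (1 OR ((1 XOR NOT 0) XOR 1)) -> 1
  row 31 [11111]: (1 OR ((1 XOR NOT 1) XOR 1)) -> 1
Full result column, 8 rows per line (x1,x2 fixed per line; x3,x4,x5 runs 000..111 left to right):
  rows 0-7 [x1,x2=00]: 10010110  (ones: 4)
  rows 8-15 [x1,x2=01]: 10010110  (ones: 4)
  rows 16-23 [x1,x2=10]: 11111111  (ones: 8)
  rows 24-31 [x1,x2=11]: 11111111  (ones: 8)
Count of 1-rows = 4+4+8+8 = 24

24


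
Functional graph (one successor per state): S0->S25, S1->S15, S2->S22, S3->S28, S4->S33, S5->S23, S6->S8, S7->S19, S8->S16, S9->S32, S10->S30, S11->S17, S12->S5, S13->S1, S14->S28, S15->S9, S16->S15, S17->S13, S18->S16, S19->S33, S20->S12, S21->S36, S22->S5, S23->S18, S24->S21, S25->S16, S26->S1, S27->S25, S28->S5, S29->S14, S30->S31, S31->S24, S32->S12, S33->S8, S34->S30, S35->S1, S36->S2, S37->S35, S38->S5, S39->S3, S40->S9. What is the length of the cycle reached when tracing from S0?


Trace from S0 until a state repeats:
  S0 -> S25 -> S16 -> S15 -> S9 -> S32 -> S12 -> S5 -> S23 -> S18 -> S16
S16 first seen at step 2, revisited at step 10.
Cycle length = 10 - 2 = 8

8


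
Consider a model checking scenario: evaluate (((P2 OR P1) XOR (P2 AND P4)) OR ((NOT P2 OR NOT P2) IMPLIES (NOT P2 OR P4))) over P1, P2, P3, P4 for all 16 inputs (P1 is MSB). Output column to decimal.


Formula: (((P2 OR P1) XOR (P2 AND P4)) OR ((NOT P2 OR NOT P2) IMPLIES (NOT P2 OR P4))) over P1, P2, P3, P4 (16 rows)
Evaluate each row (bits = P1,P2,P3,P4, MSB first):
  row 0 [0000]: (((0 OR 0) XOR (0 AND 0)) OR ((NOT 0 OR NOT 0) IMPLIES (NOT 0 OR 0))) -> 1
  row 1 [0001]: (((0 OR 0) XOR (0 AND 1)) OR ((NOT 0 OR NOT 0) IMPLIES (NOT 0 OR 1))) -> 1
  row 2 [0010]: (((0 OR 0) XOR (0 AND 0)) OR ((NOT 0 OR NOT 0) IMPLIES (NOT 0 OR 0))) -> 1
  row 3 [0011]: (((0 OR 0) XOR (0 AND 1)) OR ((NOT 0 OR NOT 0) IMPLIES (NOT 0 OR 1))) -> 1
  row 4 [0100]: (((1 OR 0) XOR (1 AND 0)) OR ((NOT 1 OR NOT 1) IMPLIES (NOT 1 OR 0))) -> 1
  row 5 [0101]: (((1 OR 0) XOR (1 AND 1)) OR ((NOT 1 OR NOT 1) IMPLIES (NOT 1 OR 1))) -> 1
  row 6 [0110]: (((1 OR 0) XOR (1 AND 0)) OR ((NOT 1 OR NOT 1) IMPLIES (NOT 1 OR 0))) -> 1
  row 7 [0111]: (((1 OR 0) XOR (1 AND 1)) OR ((NOT 1 OR NOT 1) IMPLIES (NOT 1 OR 1))) -> 1
  row 8 [1000]: (((0 OR 1) XOR (0 AND 0)) OR ((NOT 0 OR NOT 0) IMPLIES (NOT 0 OR 0))) -> 1
  row 9 [1001]: (((0 OR 1) XOR (0 AND 1)) OR ((NOT 0 OR NOT 0) IMPLIES (NOT 0 OR 1))) -> 1
  row 10 [1010]: (((0 OR 1) XOR (0 AND 0)) OR ((NOT 0 OR NOT 0) IMPLIES (NOT 0 OR 0))) -> 1
  row 11 [1011]: (((0 OR 1) XOR (0 AND 1)) OR ((NOT 0 OR NOT 0) IMPLIES (NOT 0 OR 1))) -> 1
  row 12 [1100]: (((1 OR 1) XOR (1 AND 0)) OR ((NOT 1 OR NOT 1) IMPLIES (NOT 1 OR 0))) -> 1
  row 13 [1101]: (((1 OR 1) XOR (1 AND 1)) OR ((NOT 1 OR NOT 1) IMPLIES (NOT 1 OR 1))) -> 1
  row 14 [1110]: (((1 OR 1) XOR (1 AND 0)) OR ((NOT 1 OR NOT 1) IMPLIES (NOT 1 OR 0))) -> 1
  row 15 [1111]: (((1 OR 1) XOR (1 AND 1)) OR ((NOT 1 OR NOT 1) IMPLIES (NOT 1 OR 1))) -> 1
Full result column, 4 rows per line (P1,P2 fixed per line; P3,P4 runs 00..11 left to right):
  rows 0-3 [P1,P2=00]: 1111  = hex F
  rows 4-7 [P1,P2=01]: 1111  = hex F
  rows 8-11 [P1,P2=10]: 1111  = hex F
  rows 12-15 [P1,P2=11]: 1111  = hex F
Output column (row 0 .. row 15) = 1111111111111111
Output column grouped in 4s = 1111 1111 1111 1111 = 0xFFFF
Convert to decimal digit by digit (value = value*16 + digit):
  F -> 15
  15*16 + 15 (F) = 255
  255*16 + 15 (F) = 4095
  4095*16 + 15 (F) = 65535
Decimal = 65535

65535
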